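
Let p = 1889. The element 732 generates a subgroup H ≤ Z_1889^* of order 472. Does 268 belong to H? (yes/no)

268 ∈ ⟨732⟩ iff 268^472 ≡ 1 (mod 1889), since |⟨732⟩| = 472.
268^472 mod 1889 = 1558.
Since 1558 ≠ 1, 268 does not lie in the subgroup.

no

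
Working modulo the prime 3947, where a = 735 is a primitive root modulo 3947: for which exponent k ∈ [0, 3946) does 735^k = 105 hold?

Baby-step giant-step with m = ceil(sqrt(3946)) = 63.
Baby table (735^j mod 3947 for j=0..62):
  0:1  1:735  2:3433  3:1122  4:3694  5:3501  6:3738  7:318
  8:857  9:2322  10:1566  11:2433  12:264  13:637  14:2449  15:183
  16:307  17:666  18:82  19:1065  20:1269  21:1223  22:2936  23:2898
  24:2597  25:2394  26:3175  27:948  28:2108  29:2156  30:1913  31:923
  32:3468  33:3165  34:1492  35:3301  36:2777  37:496  38:1436  39:1611
  40:3932  41:816  42:3763  43:2905  44:3795  45:2743  46:3135  47:3124
  48:2933  49:693  50:192  51:2975  52:3934  53:2286  54:2735  55:1202
  56:3289  57:1851  58:2717  59:3760  60:700  61:1390  62:3324
Giant step factor: 735^(-63) ≡ 1266 (mod 3947).
Scan 105·1266^i mod 3947 for i = 0, 1, …:
  i=0: 105   i=1: 2679   i=2: 1141   i=3: 3851
  i=4: 821   i=5: 1325   i=6: 3922   i=7: 3873
  i=8: 1044   i=9: 3406     …   i=14: 1443
  i=15: 3324
Match at i=15, j=62: k = 15·63 + 62 = 1007.

1007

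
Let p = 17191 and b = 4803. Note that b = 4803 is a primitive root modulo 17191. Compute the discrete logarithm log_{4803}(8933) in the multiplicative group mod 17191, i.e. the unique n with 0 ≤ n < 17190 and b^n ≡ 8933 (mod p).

Baby-step giant-step with m = ceil(sqrt(17190)) = 132.
Baby table (4803^j mod 17191 for j=0..131):
  0:1  1:4803  2:15678  3:4854  4:2766  5:13646  6:9646  7:17184
  8:761  9:10591  10:404  11:15020  12:7624  13:1242  14:49  15:11864
  16:11818  17:14363  18:15197  19:15396  20:8497  21:16848  22:2907  23:3229
  24:2605  25:13958  26:12565  27:9285  28:2401  29:14033  30:11779  31:16147
  32:5440  33:15191  34:3769  35:384  36:4915  37:3502  38:7308  39:13493
  40:14000  41:7999  42:14503  43:17168  44:9868  45:417  46:8695  47:5146
  48:12771  49:1625  50:161  51:16879  52:14272  53:7899  54:15551  55:13749
  56:5816  57:16064  58:2184  59:3242  60:13471  61:11480  62:6903  63:10861
  64:7889  65:1903  66:11688  67:8849  68:5595  69:3252  70:9928  71:13541
  72:3870  73:4139  74:6821  75:12408  76:11618  77:16459  78:8359  79:7292
  80:5409  81:3826  82:16290  83:4629  84:5124  85:10251  86:529  87:13710
  88:7600  89:6307  90:1979  91:15705  92:14198  93:13488  94:7176  95:15564
  96:7424  97:3338  98:10402  99:3760  100:8730  101:1341  102:11389  103:16796
  104:11016  105:13141  106:8062  107:7654  108:7804  109:6232  110:2765  111:8843
  112:11159  113:12330  114:15186  115:14136  116:7949  117:15027  118:6863  119:7842
  120:16836  121:14035  122:4194  123:13121  124:15148  125:3532  126:13870  127:2485
  128:4901  129:5024  130:11299  131:14301
Giant step factor: 4803^(-132) ≡ 1440 (mod 17191).
Scan 8933·1440^i mod 17191 for i = 0, 1, …:
  i=0: 8933   i=1: 4652   i=2: 11581   i=3: 1370
  i=4: 13026   i=5: 2059   i=6: 8108   i=7: 2831
  i=8: 2373   i=9: 13302     …   i=113: 5279
  i=114: 3338
Match at i=114, j=97: n = 114·132 + 97 = 15145.

15145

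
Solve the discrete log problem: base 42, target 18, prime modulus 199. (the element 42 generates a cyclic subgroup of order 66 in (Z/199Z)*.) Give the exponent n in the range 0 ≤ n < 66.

6

Successive powers of 42 modulo 199:
  42^0=1  42^1=42  42^2=172  42^3=60  42^4=132  42^5=171
  42^6=18
So 42^6 ≡ 18 (mod 199), giving n = 6.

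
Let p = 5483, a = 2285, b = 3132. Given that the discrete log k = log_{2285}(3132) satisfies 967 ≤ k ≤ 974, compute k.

973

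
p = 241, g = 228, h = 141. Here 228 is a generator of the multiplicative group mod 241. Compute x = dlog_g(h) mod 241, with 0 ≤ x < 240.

88

Baby-step giant-step with m = ceil(sqrt(240)) = 16.
Baby table (228^j mod 241 for j=0..15):
  0:1  1:228  2:169  3:213  4:123  5:88  6:61  7:171
  8:187  9:220  10:32  11:66  12:106  13:68  14:80  15:165
Giant step factor: 228^(-16) ≡ 231 (mod 241).
Scan 141·231^i mod 241 for i = 0, 1, …:
  i=0: 141   i=1: 36   i=2: 122   i=3: 226
  i=4: 150   i=5: 187
Match at i=5, j=8: x = 5·16 + 8 = 88.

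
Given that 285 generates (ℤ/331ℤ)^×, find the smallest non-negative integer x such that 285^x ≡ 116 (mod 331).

123

Baby-step giant-step with m = ceil(sqrt(330)) = 19.
Baby table (285^j mod 331 for j=0..18):
  0:1  1:285  2:130  3:309  4:19  5:119  6:153  7:244
  8:30  9:275  10:259  11:2  12:239  13:260  14:287  15:38
  16:238  17:306  18:157
Giant step factor: 285^(-19) ≡ 160 (mod 331).
Scan 116·160^i mod 331 for i = 0, 1, …:
  i=0: 116   i=1: 24   i=2: 199   i=3: 64
  i=4: 310   i=5: 281   i=6: 275
Match at i=6, j=9: x = 6·19 + 9 = 123.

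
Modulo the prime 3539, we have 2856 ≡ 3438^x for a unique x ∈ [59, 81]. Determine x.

81

Compute 3438^59 mod 3539 = 3050, then multiply by 3438 repeatedly:
  3438^59=3050  3438^60=3382  3438^61=1701  3438^62=1610  3438^63=184
  3438^64=2650  3438^65=1314  3438^66=1768  3438^67=1921  3438^68=624
  3438^69=678  3438^70=2302  3438^71=1072  3438^72=1437  3438^73=3501
  3438^74=299  3438^75=1652  3438^76=3020  3438^77=2873  3438^78=25
  3438^79=1014  3438^80=217  3438^81=2856
Found 2856 at exponent 81.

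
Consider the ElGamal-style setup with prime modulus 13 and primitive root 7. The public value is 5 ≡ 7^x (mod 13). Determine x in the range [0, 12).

3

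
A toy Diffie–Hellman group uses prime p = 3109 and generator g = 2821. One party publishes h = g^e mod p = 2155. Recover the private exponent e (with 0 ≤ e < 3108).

Baby-step giant-step with m = ceil(sqrt(3108)) = 56.
Baby table (2821^j mod 3109 for j=0..55):
  0:1  1:2821  2:2110  3:1684  4:12  5:2762  6:448  7:1554
  8:144  9:2054  10:2267  11:3103  12:1728  13:2885  14:2332  15:3037
  16:2082  17:421  18:3  19:2245  20:112  21:1943  22:36  23:2068
  24:1344  25:1553  26:432  27:3053  28:583  29:3091  30:2075  31:2437
  32:778  33:2893  34:28  35:1263  36:9  37:517  38:336  39:2720
  40:108  41:3095  42:923  43:1550  44:1296  45:2941  46:1749  47:3055
  48:7  49:1093  50:2334  51:2461  52:84  53:680  54:27  55:1551
Giant step factor: 2821^(-56) ≡ 256 (mod 3109).
Scan 2155·256^i mod 3109 for i = 0, 1, …:
  i=0: 2155   i=1: 1387   i=2: 646   i=3: 599
  i=4: 1003   i=5: 1830   i=6: 2130   i=7: 1205
  i=8: 689   i=9: 2280     …   i=52: 21
  i=53: 2267
Match at i=53, j=10: e = 53·56 + 10 = 2978.

2978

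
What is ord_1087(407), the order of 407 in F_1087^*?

The order of 407 must divide p − 1 = 1086 = 2 · 3 · 181.
Divisors: 1, 2, 3, 6, 181, 362, 543, 1086.
Check each in increasing order: 407^1 ≡ 407;  407^2 ≡ 425;  407^3 ≡ 142;  407^6 ≡ 598;  407^181 ≡ 1.
Smallest exponent giving 1 is 181.

181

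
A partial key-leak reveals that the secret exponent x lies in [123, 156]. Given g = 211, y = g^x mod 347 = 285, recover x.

124

Compute 211^123 mod 347 = 77, then multiply by 211 repeatedly:
  211^123=77  211^124=285
Found 285 at exponent 124.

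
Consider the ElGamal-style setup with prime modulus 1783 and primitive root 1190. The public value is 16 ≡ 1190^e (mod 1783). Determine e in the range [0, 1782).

1358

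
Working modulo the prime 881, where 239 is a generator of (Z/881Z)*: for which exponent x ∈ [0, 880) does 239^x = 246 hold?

Baby-step giant-step with m = ceil(sqrt(880)) = 30.
Baby table (239^j mod 881 for j=0..29):
  0:1  1:239  2:737  3:824  4:473  5:279  6:606  7:350
  8:836  9:698  10:313  11:803  12:740  13:660  14:41  15:108
  16:263  17:306  18:11  19:867  20:178  21:254  22:798  23:426
  24:499  25:326  26:386  27:630  28:800  29:23
Giant step factor: 239^(-30) ≡ 238 (mod 881).
Scan 246·238^i mod 881 for i = 0, 1, …:
  i=0: 246   i=1: 402   i=2: 528   i=3: 562
  i=4: 725   i=5: 755   i=6: 847   i=7: 718
  i=8: 851   i=9: 789   i=10: 129   i=11: 748
  i=12: 62   i=13: 660
Match at i=13, j=13: x = 13·30 + 13 = 403.

403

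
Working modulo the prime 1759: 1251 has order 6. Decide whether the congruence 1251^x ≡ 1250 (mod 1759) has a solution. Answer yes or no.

yes

⟨1251⟩ has order 6; its elements mod 1759 are {1, 508, 509, 1250, 1251, 1758}.
1250 is in this set.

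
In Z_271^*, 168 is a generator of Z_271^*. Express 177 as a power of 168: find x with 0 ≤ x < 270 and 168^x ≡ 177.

76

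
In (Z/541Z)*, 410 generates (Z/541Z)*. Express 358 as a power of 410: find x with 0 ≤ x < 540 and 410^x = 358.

Baby-step giant-step with m = ceil(sqrt(540)) = 24.
Baby table (410^j mod 541 for j=0..23):
  0:1  1:410  2:390  3:305  4:79  5:471  6:514  7:291
  8:290  9:421  10:31  11:267  12:188  13:258  14:285  15:535
  16:245  17:365  18:334  19:67  20:420  21:162  22:418  23:424
Giant step factor: 410^(-24) ≡ 405 (mod 541).
Scan 358·405^i mod 541 for i = 0, 1, …:
  i=0: 358   i=1: 2   i=2: 269   i=3: 204
  i=4: 388   i=5: 250   i=6: 83   i=7: 73
  i=8: 351   i=9: 413     …   i=15: 197
  i=16: 258
Match at i=16, j=13: x = 16·24 + 13 = 397.

397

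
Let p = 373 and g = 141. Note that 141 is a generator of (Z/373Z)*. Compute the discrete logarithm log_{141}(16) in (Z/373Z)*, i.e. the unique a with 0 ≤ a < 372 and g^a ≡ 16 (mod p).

140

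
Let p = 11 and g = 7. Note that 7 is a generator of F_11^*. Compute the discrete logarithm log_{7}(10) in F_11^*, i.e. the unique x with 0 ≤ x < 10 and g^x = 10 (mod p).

Successive powers of 7 modulo 11:
  7^0=1  7^1=7  7^2=5  7^3=2  7^4=3  7^5=10
So 7^5 ≡ 10 (mod 11), giving x = 5.

5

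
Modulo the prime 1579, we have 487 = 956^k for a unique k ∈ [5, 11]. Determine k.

10

Compute 956^5 mod 1579 = 1041, then multiply by 956 repeatedly:
  956^5=1041  956^6=426  956^7=1453  956^8=1127  956^9=534
  956^10=487
Found 487 at exponent 10.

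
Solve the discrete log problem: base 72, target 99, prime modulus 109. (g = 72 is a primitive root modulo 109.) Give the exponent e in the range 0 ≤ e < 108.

Baby-step giant-step with m = ceil(sqrt(108)) = 11.
Baby table (72^j mod 109 for j=0..10):
  0:1  1:72  2:61  3:32  4:15  5:99  6:43  7:44
  8:7  9:68  10:100
Giant step factor: 72^(-11) ≡ 91 (mod 109).
Scan 99·91^i mod 109 for i = 0, 1, …:
  i=0: 99
Match at i=0, j=5: e = 0·11 + 5 = 5.

5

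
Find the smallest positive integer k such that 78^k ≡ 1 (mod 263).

131

The order of 78 must divide p − 1 = 262 = 2 · 131.
Divisors: 1, 2, 131, 262.
Check each in increasing order: 78^1 ≡ 78;  78^2 ≡ 35;  78^131 ≡ 1.
Smallest exponent giving 1 is 131.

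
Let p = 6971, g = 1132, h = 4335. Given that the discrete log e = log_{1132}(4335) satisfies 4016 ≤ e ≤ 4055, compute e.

Compute 1132^4016 mod 6971 = 6667, then multiply by 1132 repeatedly:
  1132^4016=6667  1132^4017=4422  1132^4018=526  1132^4019=2897  1132^4020=3034
  1132^4021=4756  1132^4022=2180  1132^4023=26  1132^4024=1548  1132^4025=2615
  1132^4026=4476  1132^4027=5886  1132^4028=5647  1132^4029=6968  1132^4030=3575
  1132^4031=3720  1132^4032=556  1132^4033=2002  1132^4034=689  1132^4035=6167
  1132^4036=3073  1132^4037=107  1132^4038=2617  1132^4039=6740  1132^4040=3406
  1132^4041=629  1132^4042=986  1132^4043=792  1132^4044=4256  1132^4045=831
  1132^4046=6578  1132^4047=1268  1132^4048=6321  1132^4049=3126  1132^4050=4335
Found 4335 at exponent 4050.

4050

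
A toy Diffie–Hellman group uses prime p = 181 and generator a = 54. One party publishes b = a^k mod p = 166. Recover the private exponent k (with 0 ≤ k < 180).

Baby-step giant-step with m = ceil(sqrt(180)) = 14.
Baby table (54^j mod 181 for j=0..13):
  0:1  1:54  2:20  3:175  4:38  5:61  6:36  7:134
  8:177  9:146  10:101  11:24  12:29  13:118
Giant step factor: 54^(-14) ≡ 137 (mod 181).
Scan 166·137^i mod 181 for i = 0, 1, …:
  i=0: 166   i=1: 117   i=2: 101
Match at i=2, j=10: k = 2·14 + 10 = 38.

38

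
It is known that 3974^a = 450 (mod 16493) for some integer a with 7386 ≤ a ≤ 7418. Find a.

Compute 3974^7386 mod 16493 = 1659, then multiply by 3974 repeatedly:
  3974^7386=1659  3974^7387=12159  3974^7388=11869  3974^7389=13919  3974^7390=13077
  3974^7391=15048  3974^7392=13627  3974^7393=7179  3974^7394=12949  3974^7395=1166
  3974^7396=15644  3974^7397=7139  3974^7398=2426  3974^7399=9012  3974^7400=7385
  3974^7401=6943  3974^7402=15186  3974^7403=1277  3974^7404=11447  3974^7405=2684
  3974^7406=11738  3974^7407=4608  3974^7408=4962  3974^7409=9853  3974^7410=1440
  3974^7411=15982  3974^7412=14418  3974^7413=450
Found 450 at exponent 7413.

7413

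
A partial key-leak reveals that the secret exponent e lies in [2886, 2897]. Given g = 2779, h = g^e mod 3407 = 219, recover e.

2896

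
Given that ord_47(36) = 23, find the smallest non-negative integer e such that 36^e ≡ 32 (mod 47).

3

Successive powers of 36 modulo 47:
  36^0=1  36^1=36  36^2=27  36^3=32
So 36^3 ≡ 32 (mod 47), giving e = 3.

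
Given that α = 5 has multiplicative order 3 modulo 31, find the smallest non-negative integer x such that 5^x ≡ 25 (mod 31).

2

Successive powers of 5 modulo 31:
  5^0=1  5^1=5  5^2=25
So 5^2 ≡ 25 (mod 31), giving x = 2.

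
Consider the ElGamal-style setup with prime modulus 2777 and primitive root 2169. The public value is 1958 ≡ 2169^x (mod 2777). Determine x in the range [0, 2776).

2762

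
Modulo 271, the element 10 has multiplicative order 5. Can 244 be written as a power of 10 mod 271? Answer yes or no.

yes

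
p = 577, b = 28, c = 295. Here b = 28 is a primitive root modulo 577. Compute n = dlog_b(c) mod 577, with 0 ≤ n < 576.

Baby-step giant-step with m = ceil(sqrt(576)) = 24.
Baby table (28^j mod 577 for j=0..23):
  0:1  1:28  2:207  3:26  4:151  5:189  6:99  7:464
  8:298  9:266  10:524  11:247  12:569  13:353  14:75  15:369
  16:523  17:219  18:362  19:327  20:501  21:180  22:424  23:332
Giant step factor: 28^(-24) ≡ 568 (mod 577).
Scan 295·568^i mod 577 for i = 0, 1, …:
  i=0: 295   i=1: 230   i=2: 238   i=3: 166
  i=4: 237   i=5: 175   i=6: 156   i=7: 327
Match at i=7, j=19: n = 7·24 + 19 = 187.

187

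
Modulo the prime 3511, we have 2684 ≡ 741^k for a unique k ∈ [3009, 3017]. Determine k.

Compute 741^3009 mod 3511 = 3390, then multiply by 741 repeatedly:
  741^3009=3390  741^3010=1625  741^3011=3363  741^3012=2684
Found 2684 at exponent 3012.

3012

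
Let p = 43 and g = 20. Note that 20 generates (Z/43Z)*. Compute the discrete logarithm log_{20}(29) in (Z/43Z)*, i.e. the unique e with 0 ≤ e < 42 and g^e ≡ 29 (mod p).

17

Successive powers of 20 modulo 43:
  20^0=1  20^1=20  20^2=13  20^3=2  20^4=40  20^5=26
  20^6=4  20^7=37  20^8=9  20^9=8  20^10=31  20^11=18
  20^12=16  20^13=19  20^14=36  20^15=32  20^16=38  20^17=29
So 20^17 ≡ 29 (mod 43), giving e = 17.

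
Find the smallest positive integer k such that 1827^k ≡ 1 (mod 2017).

14

The order of 1827 must divide p − 1 = 2016 = 2^5 · 3^2 · 7.
Divisors: 1, 2, 3, 4, 6, 7, 8, 9, 12, 14, 16, 18, 21, 24, 28, 32, 36, 42, 48, 56, 63, 72, 84, 96, 112, 126, 144, 168, 224, 252, 288, 336, 504, 672, 1008, 2016.
Check each in increasing order: 1827^1 ≡ 1827;  1827^2 ≡ 1811;  1827^3 ≡ 817;  1827^4 ≡ 79;  1827^6 ≡ 1879;  1827^7 ≡ 2016;  1827^8 ≡ 190;  1827^9 ≡ 206;  1827^12 ≡ 891;  1827^14 ≡ 1.
Smallest exponent giving 1 is 14.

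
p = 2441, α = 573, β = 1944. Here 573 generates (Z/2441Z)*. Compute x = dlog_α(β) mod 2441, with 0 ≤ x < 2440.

Baby-step giant-step with m = ceil(sqrt(2440)) = 50.
Baby table (573^j mod 2441 for j=0..49):
  0:1  1:573  2:1235  3:2206  4:2041  5:254  6:1523  7:1242
  8:1335  9:922  10:1050  11:1164  12:579  13:2232  14:2293  15:631
  16:295  17:606  18:616  19:1464  20:1609  21:1700  22:141  23:240
  24:824  25:1039  26:2184  27:1640  28:2376  29:1811  30:278  31:629
  32:1590  33:577  34:1086  35:2264  36:1101  37:1095  38:98  39:11
  40:1421  41:1380  42:2297  43:482  44:353  45:2107  46:1457  47:39
  48:378  49:1786
Giant step factor: 573^(-50) ≡ 1573 (mod 2441).
Scan 1944·1573^i mod 2441 for i = 0, 1, …:
  i=0: 1944   i=1: 1780   i=2: 113   i=3: 1997
  i=4: 2155   i=5: 1707   i=6: 11
Match at i=6, j=39: x = 6·50 + 39 = 339.

339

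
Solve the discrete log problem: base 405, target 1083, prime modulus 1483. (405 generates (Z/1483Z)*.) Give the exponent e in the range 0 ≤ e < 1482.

Baby-step giant-step with m = ceil(sqrt(1482)) = 39.
Baby table (405^j mod 1483 for j=0..38):
  0:1  1:405  2:895  3:623  4:205  5:1460  6:1066  7:177
  8:501  9:1217  10:529  11:693  12:378  13:341  14:186  15:1180
  16:374  17:204  18:1055  19:171  20:1037  21:296  22:1240  23:946
  24:516  25:1360  26:607  27:1140  28:487  29:1479  30:1346  31:869
  32:474  33:663  34:92  35:185  36:775  37:962  38:1064
Giant step factor: 405^(-39) ≡ 1401 (mod 1483).
Scan 1083·1401^i mod 1483 for i = 0, 1, …:
  i=0: 1083   i=1: 174   i=2: 562   i=3: 1372
  i=4: 204
Match at i=4, j=17: e = 4·39 + 17 = 173.

173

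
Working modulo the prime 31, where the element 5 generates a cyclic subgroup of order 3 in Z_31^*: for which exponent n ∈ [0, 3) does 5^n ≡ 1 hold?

0

Successive powers of 5 modulo 31:
  5^0=1
So 5^0 ≡ 1 (mod 31), giving n = 0.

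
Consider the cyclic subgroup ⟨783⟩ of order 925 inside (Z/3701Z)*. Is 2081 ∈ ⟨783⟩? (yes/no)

no

2081 ∈ ⟨783⟩ iff 2081^925 ≡ 1 (mod 3701), since |⟨783⟩| = 925.
2081^925 mod 3701 = 3700.
Since 3700 ≠ 1, 2081 does not lie in the subgroup.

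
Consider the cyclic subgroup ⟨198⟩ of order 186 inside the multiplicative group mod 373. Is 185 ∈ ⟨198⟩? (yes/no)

no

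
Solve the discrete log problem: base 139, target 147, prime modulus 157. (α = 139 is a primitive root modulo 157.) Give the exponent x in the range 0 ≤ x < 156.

80

Baby-step giant-step with m = ceil(sqrt(156)) = 13.
Baby table (139^j mod 157 for j=0..12):
  0:1  1:139  2:10  3:134  4:100  5:84  6:58  7:55
  8:109  9:79  10:148  11:5  12:67
Giant step factor: 139^(-13) ≡ 22 (mod 157).
Scan 147·22^i mod 157 for i = 0, 1, …:
  i=0: 147   i=1: 94   i=2: 27   i=3: 123
  i=4: 37   i=5: 29   i=6: 10
Match at i=6, j=2: x = 6·13 + 2 = 80.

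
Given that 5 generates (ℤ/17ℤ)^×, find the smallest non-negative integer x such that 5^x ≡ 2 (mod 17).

6

Successive powers of 5 modulo 17:
  5^0=1  5^1=5  5^2=8  5^3=6  5^4=13  5^5=14
  5^6=2
So 5^6 ≡ 2 (mod 17), giving x = 6.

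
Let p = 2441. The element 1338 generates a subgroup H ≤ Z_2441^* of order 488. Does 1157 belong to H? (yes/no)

1157 ∈ ⟨1338⟩ iff 1157^488 ≡ 1 (mod 2441), since |⟨1338⟩| = 488.
1157^488 mod 2441 = 583.
Since 583 ≠ 1, 1157 does not lie in the subgroup.

no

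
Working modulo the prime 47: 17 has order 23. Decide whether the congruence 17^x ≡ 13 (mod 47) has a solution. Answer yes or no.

13 ∈ ⟨17⟩ iff 13^23 ≡ 1 (mod 47), since |⟨17⟩| = 23.
13^23 mod 47 = 46.
Since 46 ≠ 1, 13 does not lie in the subgroup.

no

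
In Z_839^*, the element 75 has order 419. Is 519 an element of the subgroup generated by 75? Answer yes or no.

519 ∈ ⟨75⟩ iff 519^419 ≡ 1 (mod 839), since |⟨75⟩| = 419.
519^419 mod 839 = 838.
Since 838 ≠ 1, 519 does not lie in the subgroup.

no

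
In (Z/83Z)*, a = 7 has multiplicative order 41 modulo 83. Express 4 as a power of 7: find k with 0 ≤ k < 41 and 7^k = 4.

Baby-step giant-step with m = ceil(sqrt(41)) = 7.
Baby table (7^j mod 83 for j=0..6):
  0:1  1:7  2:49  3:11  4:77  5:41  6:38
Giant step factor: 7^(-7) ≡ 44 (mod 83).
Scan 4·44^i mod 83 for i = 0, 1, …:
  i=0: 4   i=1: 10   i=2: 25   i=3: 21
  i=4: 11
Match at i=4, j=3: k = 4·7 + 3 = 31.

31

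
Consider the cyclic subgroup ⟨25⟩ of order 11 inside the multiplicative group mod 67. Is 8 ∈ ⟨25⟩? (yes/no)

no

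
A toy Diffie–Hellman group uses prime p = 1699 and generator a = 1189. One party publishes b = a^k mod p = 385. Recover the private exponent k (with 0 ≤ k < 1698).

1103

Baby-step giant-step with m = ceil(sqrt(1698)) = 42.
Baby table (1189^j mod 1699 for j=0..41):
  0:1  1:1189  2:153  3:124  4:1322  5:283  6:85  7:824
  8:1112  9:346  10:236  11:269  12:429  13:381  14:1075  15:527
  16:1371  17:778  18:786  19:104  20:1328  21:621  22:1003  23:1568
  24:549  25:345  26:746  27:116  28:305  29:758  30:792  31:442
  32:547  33:1365  34:440  35:1567  36:1059  37:192  38:622  39:493
  40:22  41:673
Giant step factor: 1189^(-42) ≡ 584 (mod 1699).
Scan 385·584^i mod 1699 for i = 0, 1, …:
  i=0: 385   i=1: 572   i=2: 1044   i=3: 1454
  i=4: 1335   i=5: 1498   i=6: 1546   i=7: 695
  i=8: 1518   i=9: 1333     …   i=25: 1586
  i=26: 269
Match at i=26, j=11: k = 26·42 + 11 = 1103.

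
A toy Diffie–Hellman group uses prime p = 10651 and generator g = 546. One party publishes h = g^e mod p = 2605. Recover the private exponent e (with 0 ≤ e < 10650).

4888

Baby-step giant-step with m = ceil(sqrt(10650)) = 104.
Baby table (546^j mod 10651 for j=0..103):
  0:1  1:546  2:10539  3:2754  4:1893  5:431  6:1004  7:4983
  8:4713  9:6407  10:4694  11:6684  12:6822  13:7613  14:2808  15:10075
  16:5034  17:606  18:695  19:6685  20:7368  21:7501  22:5562  23:1317
  24:5465  25:1610  26:5678  27:747  28:3124  29:1544  30:1595  31:8139
  32:2427  33:4418  34:5102  35:5781  36:3730  37:2239  38:8280  39:4856
  40:9928  41:9980  42:6419  43:595  44:5340  45:7917  46:9027  47:7980
  48:821  49:924  50:3907  51:3022  52:9758  53:2368  54:4157  55:1059
  56:3060  57:9204  58:8763  59:2299  60:9087  61:8787  62:4752  63:6399
  64:326  65:7580  66:6092  67:3120  68:10011  69:2043  70:7774  71:5506
  72:2694  73:1086  74:7151  75:6180  76:8564  77:155  78:10073  79:3942
  80:830  81:5838  82:2899  83:6506  84:5493  85:6247  86:2542  87:3302
  88:2873  89:2961  90:8405  91:9200  92:6579  93:2747  94:8722  95:1215
  96:3028  97:2383  98:1696  99:10030  100:1766  101:5646  102:4577  103:6708
Giant step factor: 546^(-104) ≡ 7578 (mod 10651).
Scan 2605·7578^i mod 10651 for i = 0, 1, …:
  i=0: 2605   i=1: 4387   i=2: 2915   i=3: 10347
  i=4: 7555   i=5: 2665   i=6: 1074   i=7: 1408
  i=8: 8173   i=9: 10080     …   i=46: 9275
  i=47: 1
Match at i=47, j=0: e = 47·104 + 0 = 4888.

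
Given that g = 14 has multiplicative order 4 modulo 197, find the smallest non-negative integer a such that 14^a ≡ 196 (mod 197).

Successive powers of 14 modulo 197:
  14^0=1  14^1=14  14^2=196
So 14^2 ≡ 196 (mod 197), giving a = 2.

2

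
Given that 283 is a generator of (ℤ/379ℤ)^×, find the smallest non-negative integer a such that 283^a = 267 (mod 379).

258

Baby-step giant-step with m = ceil(sqrt(378)) = 20.
Baby table (283^j mod 379 for j=0..19):
  0:1  1:283  2:120  3:229  4:377  5:192  6:139  7:300
  8:4  9:374  10:101  11:158  12:371  13:10  14:177  15:63
  16:16  17:359  18:25  19:253
Giant step factor: 283^(-20) ≡ 225 (mod 379).
Scan 267·225^i mod 379 for i = 0, 1, …:
  i=0: 267   i=1: 193   i=2: 219   i=3: 5
  i=4: 367   i=5: 332   i=6: 37   i=7: 366
  i=8: 107   i=9: 198   i=10: 207   i=11: 337
  i=12: 25
Match at i=12, j=18: a = 12·20 + 18 = 258.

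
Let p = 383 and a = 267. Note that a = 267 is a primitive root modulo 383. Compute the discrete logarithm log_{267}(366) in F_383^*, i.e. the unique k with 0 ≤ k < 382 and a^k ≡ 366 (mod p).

Baby-step giant-step with m = ceil(sqrt(382)) = 20.
Baby table (267^j mod 383 for j=0..19):
  0:1  1:267  2:51  3:212  4:303  5:88  6:133  7:275
  8:272  9:237  10:84  11:214  12:71  13:190  14:174  15:115
  16:65  17:120  18:251  19:375
Giant step factor: 267^(-20) ≡ 357 (mod 383).
Scan 366·357^i mod 383 for i = 0, 1, …:
  i=0: 366   i=1: 59   i=2: 381   i=3: 52
  i=4: 180   i=5: 299   i=6: 269   i=7: 283
  i=8: 302   i=9: 191     …   i=14: 358
  i=15: 267
Match at i=15, j=1: k = 15·20 + 1 = 301.

301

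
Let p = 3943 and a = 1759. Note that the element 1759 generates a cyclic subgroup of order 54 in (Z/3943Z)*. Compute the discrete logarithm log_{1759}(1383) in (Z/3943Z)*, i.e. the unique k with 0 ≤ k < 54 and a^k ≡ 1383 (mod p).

Baby-step giant-step with m = ceil(sqrt(54)) = 8.
Baby table (1759^j mod 3943 for j=0..7):
  0:1  1:1759  2:2769  3:1066  4:2169  5:2390  6:772  7:1556
Giant step factor: 1759^(-8) ≡ 3066 (mod 3943).
Scan 1383·3066^i mod 3943 for i = 0, 1, …:
  i=0: 1383   i=1: 1553   i=2: 2297   i=3: 404
  i=4: 562   i=5: 1
Match at i=5, j=0: k = 5·8 + 0 = 40.

40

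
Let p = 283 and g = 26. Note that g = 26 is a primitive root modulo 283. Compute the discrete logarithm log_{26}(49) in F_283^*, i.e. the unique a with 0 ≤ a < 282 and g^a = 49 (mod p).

170

Baby-step giant-step with m = ceil(sqrt(282)) = 17.
Baby table (26^j mod 283 for j=0..16):
  0:1  1:26  2:110  3:30  4:214  5:187  6:51  7:194
  8:233  9:115  10:160  11:198  12:54  13:272  14:280  15:205
  16:236
Giant step factor: 26^(-17) ≡ 22 (mod 283).
Scan 49·22^i mod 283 for i = 0, 1, …:
  i=0: 49   i=1: 229   i=2: 227   i=3: 183
  i=4: 64   i=5: 276   i=6: 129   i=7: 8
  i=8: 176   i=9: 193   i=10: 1
Match at i=10, j=0: a = 10·17 + 0 = 170.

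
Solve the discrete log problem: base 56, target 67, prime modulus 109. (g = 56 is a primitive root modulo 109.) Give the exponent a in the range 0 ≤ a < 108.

Baby-step giant-step with m = ceil(sqrt(108)) = 11.
Baby table (56^j mod 109 for j=0..10):
  0:1  1:56  2:84  3:17  4:80  5:11  6:71  7:52
  8:78  9:8  10:12
Giant step factor: 56^(-11) ≡ 103 (mod 109).
Scan 67·103^i mod 109 for i = 0, 1, …:
  i=0: 67   i=1: 34   i=2: 14   i=3: 25
  i=4: 68   i=5: 28   i=6: 50   i=7: 27
  i=8: 56
Match at i=8, j=1: a = 8·11 + 1 = 89.

89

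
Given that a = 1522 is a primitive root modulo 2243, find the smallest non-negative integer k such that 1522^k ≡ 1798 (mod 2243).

774

Baby-step giant-step with m = ceil(sqrt(2242)) = 48.
Baby table (1522^j mod 2243 for j=0..47):
  0:1  1:1522  2:1708  3:2182  4:1364  5:1233  6:1478  7:2030
  8:1049  9:1805  10:1778  11:1058  12:2045  13:1449  14:509  15:863
  16:1331  17:353  18:1189  19:1800  20:897  21:1490  22:107  23:1358
  24:1073  25:202  26:153  27:1837  28:1136  29:1882  30:93  31:237
  32:1834  33:1056  34:1244  35:276  36:631  37:378  38:1108  39:1883
  40:1615  41:1945  42:1773  43:177  44:234  45:1754  46:418  47:1427
Giant step factor: 1522^(-48) ≡ 77 (mod 2243).
Scan 1798·77^i mod 2243 for i = 0, 1, …:
  i=0: 1798   i=1: 1623   i=2: 1606   i=3: 297
  i=4: 439   i=5: 158   i=6: 951   i=7: 1451
  i=8: 1820   i=9: 1074     …   i=15: 1097
  i=16: 1478
Match at i=16, j=6: k = 16·48 + 6 = 774.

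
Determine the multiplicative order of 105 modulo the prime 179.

178

The order of 105 must divide p − 1 = 178 = 2 · 89.
Divisors: 1, 2, 89, 178.
Check each in increasing order: 105^1 ≡ 105;  105^2 ≡ 106;  105^89 ≡ 178;  105^178 ≡ 1.
Smallest exponent giving 1 is 178.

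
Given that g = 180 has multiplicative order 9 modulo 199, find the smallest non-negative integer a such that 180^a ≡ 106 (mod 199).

3

Successive powers of 180 modulo 199:
  180^0=1  180^1=180  180^2=162  180^3=106
So 180^3 ≡ 106 (mod 199), giving a = 3.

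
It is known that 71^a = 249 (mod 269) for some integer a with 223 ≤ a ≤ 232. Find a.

224

Compute 71^223 mod 269 = 174, then multiply by 71 repeatedly:
  71^223=174  71^224=249
Found 249 at exponent 224.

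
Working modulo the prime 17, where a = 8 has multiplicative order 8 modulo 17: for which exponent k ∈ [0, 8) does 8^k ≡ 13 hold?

2

Successive powers of 8 modulo 17:
  8^0=1  8^1=8  8^2=13
So 8^2 ≡ 13 (mod 17), giving k = 2.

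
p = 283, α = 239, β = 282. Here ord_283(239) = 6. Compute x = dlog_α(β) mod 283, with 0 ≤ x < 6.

3

Successive powers of 239 modulo 283:
  239^0=1  239^1=239  239^2=238  239^3=282
So 239^3 ≡ 282 (mod 283), giving x = 3.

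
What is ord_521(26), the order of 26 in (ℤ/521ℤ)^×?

The order of 26 must divide p − 1 = 520 = 2^3 · 5 · 13.
Divisors: 1, 2, 4, 5, 8, 10, 13, 20, 26, 40, 52, 65, 104, 130, 260, 520.
Check each in increasing order: 26^1 ≡ 26;  26^2 ≡ 155;  26^4 ≡ 59;  26^5 ≡ 492;  26^8 ≡ 355;  26^10 ≡ 320;  26^13 ≡ 125;  26^20 ≡ 284;  26^26 ≡ 516;  26^40 ≡ 422;  26^52 ≡ 25;  26^65 ≡ 520;  26^104 ≡ 104;  26^130 ≡ 1.
Smallest exponent giving 1 is 130.

130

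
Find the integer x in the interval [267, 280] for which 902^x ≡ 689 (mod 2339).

Compute 902^267 mod 2339 = 1175, then multiply by 902 repeatedly:
  902^267=1175  902^268=283  902^269=315  902^270=1111  902^271=1030
  902^272=477  902^273=2217  902^274=2228  902^275=455  902^276=1085
  902^277=968  902^278=689
Found 689 at exponent 278.

278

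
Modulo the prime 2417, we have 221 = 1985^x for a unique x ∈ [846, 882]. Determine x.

Compute 1985^846 mod 2417 = 269, then multiply by 1985 repeatedly:
  1985^846=269  1985^847=2225  1985^848=766  1985^849=217  1985^850=519
  1985^851=573  1985^852=1415  1985^853=221
Found 221 at exponent 853.

853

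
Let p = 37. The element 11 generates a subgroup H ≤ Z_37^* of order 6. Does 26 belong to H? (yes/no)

26 ∈ ⟨11⟩ iff 26^6 ≡ 1 (mod 37), since |⟨11⟩| = 6.
26^6 mod 37 = 1.
Since 1 = 1, 26 lies in the subgroup.

yes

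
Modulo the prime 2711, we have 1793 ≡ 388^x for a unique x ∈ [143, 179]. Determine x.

Compute 388^143 mod 2711 = 2267, then multiply by 388 repeatedly:
  388^143=2267  388^144=1232  388^145=880  388^146=2565  388^147=283
  388^148=1364  388^149=587  388^150=32  388^151=1572  388^152=2672
  388^153=1134  388^154=810  388^155=2515  388^156=2571  388^157=2611
  388^158=1865  388^159=2494  388^160=2556  388^161=2213  388^162=1968
  388^163=1793
Found 1793 at exponent 163.

163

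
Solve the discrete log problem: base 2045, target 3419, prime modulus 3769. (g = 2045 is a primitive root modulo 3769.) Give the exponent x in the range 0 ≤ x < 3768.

1805

Baby-step giant-step with m = ceil(sqrt(3768)) = 62.
Baby table (2045^j mod 3769 for j=0..61):
  0:1  1:2045  2:2204  3:3225  4:3144  5:3335  6:1954  7:790
  8:2418  9:3651  10:3675  11:3758  12:119  13:2139  14:2215  15:3106
  16:1005  17:1120  18:2617  19:3554  20:1298  21:1034  22:121  23:2460
  24:2854  25:2018  26:3524  27:252  28:2756  29:1365  30:2365  31:798
  32:3702  33:2438  34:3092  35:2527  36:416  37:2695  38:997  39:3605
  40:61  41:368  42:2529  43:737  44:3334  45:3678  46:2355  47:2962
  48:507  49:340  50:1804  51:3098  52:3490  53:2333  54:3200  55:1016
  56:1001  57:478  58:1339  59:1961  60:29  61:2770
Giant step factor: 2045^(-62) ≡ 24 (mod 3769).
Scan 3419·24^i mod 3769 for i = 0, 1, …:
  i=0: 3419   i=1: 2907   i=2: 1926   i=3: 996
  i=4: 1290   i=5: 808   i=6: 547   i=7: 1821
  i=8: 2245   i=9: 1114     …   i=28: 347
  i=29: 790
Match at i=29, j=7: x = 29·62 + 7 = 1805.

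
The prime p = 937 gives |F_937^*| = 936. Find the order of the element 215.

117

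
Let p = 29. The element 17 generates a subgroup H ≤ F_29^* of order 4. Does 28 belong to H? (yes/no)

yes

⟨17⟩ has order 4; its elements mod 29 are {1, 12, 17, 28}.
28 is in this set.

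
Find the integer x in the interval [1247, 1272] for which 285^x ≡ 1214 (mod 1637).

Compute 285^1247 mod 1637 = 1482, then multiply by 285 repeatedly:
  285^1247=1482  285^1248=24  285^1249=292  285^1250=1370  285^1251=844
  285^1252=1538  285^1253=1251  285^1254=1306  285^1255=611  285^1256=613
  285^1257=1183  285^1258=1570  285^1259=549  285^1260=950  285^1261=645
  285^1262=481  285^1263=1214
Found 1214 at exponent 1263.

1263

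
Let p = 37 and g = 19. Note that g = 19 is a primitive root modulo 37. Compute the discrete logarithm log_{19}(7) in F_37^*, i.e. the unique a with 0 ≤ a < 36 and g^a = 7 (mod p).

4

Successive powers of 19 modulo 37:
  19^0=1  19^1=19  19^2=28  19^3=14  19^4=7
So 19^4 ≡ 7 (mod 37), giving a = 4.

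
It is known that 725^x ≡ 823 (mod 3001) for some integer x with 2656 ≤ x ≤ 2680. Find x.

Compute 725^2656 mod 3001 = 2330, then multiply by 725 repeatedly:
  725^2656=2330  725^2657=2688  725^2658=1151  725^2659=197  725^2660=1778
  725^2661=1621  725^2662=1834  725^2663=207  725^2664=25  725^2665=119
  725^2666=2247  725^2667=2533  725^2668=2814  725^2669=2471  725^2670=2879
  725^2671=1580  725^2672=2119  725^2673=2764  725^2674=2233  725^2675=1386
  725^2676=2516  725^2677=2493  725^2678=823
Found 823 at exponent 2678.

2678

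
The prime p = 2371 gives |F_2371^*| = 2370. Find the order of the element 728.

1185

The order of 728 must divide p − 1 = 2370 = 2 · 3 · 5 · 79.
Divisors: 1, 2, 3, 5, 6, 10, 15, 30, 79, 158, 237, 395, 474, 790, 1185, 2370.
Check each in increasing order: 728^1 ≡ 728;  728^2 ≡ 1251;  728^3 ≡ 264;  728^5 ≡ 695;  728^6 ≡ 937;  728^10 ≡ 1712;  728^15 ≡ 1969;  728^30 ≡ 376;  728^79 ≡ 545;  728^158 ≡ 650;  728^237 ≡ 971;  728^395 ≡ 464;  728^474 ≡ 1554;  728^790 ≡ 1906;  728^1185 ≡ 1.
Smallest exponent giving 1 is 1185.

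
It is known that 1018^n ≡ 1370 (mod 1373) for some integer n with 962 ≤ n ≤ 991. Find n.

969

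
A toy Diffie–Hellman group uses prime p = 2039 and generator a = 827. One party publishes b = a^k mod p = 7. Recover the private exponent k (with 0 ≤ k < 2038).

Baby-step giant-step with m = ceil(sqrt(2038)) = 46.
Baby table (827^j mod 2039 for j=0..45):
  0:1  1:827  2:864  3:878  4:222  5:84  6:142  7:1211
  8:348  9:297  10:939  11:1733  12:1813  13:686  14:480  15:1394
  16:803  17:1406  18:532  19:1579  20:873  21:165  22:1881  23:1869
  24:101  25:1967  26:1626  27:1001  28:2032  29:328  30:69  31:2010
  32:485  33:1451  34:1045  35:1718  36:1642  37:1999  38:1583  39:103
  40:1582  41:1315  42:718  43:437  44:496  45:353
Giant step factor: 827^(-46) ≡ 144 (mod 2039).
Scan 7·144^i mod 2039 for i = 0, 1, …:
  i=0: 7   i=1: 1008   i=2: 383   i=3: 99
  i=4: 2022   i=5: 1630   i=6: 235   i=7: 1216
  i=8: 1789   i=9: 702     …   i=21: 550
  i=22: 1718
Match at i=22, j=35: k = 22·46 + 35 = 1047.

1047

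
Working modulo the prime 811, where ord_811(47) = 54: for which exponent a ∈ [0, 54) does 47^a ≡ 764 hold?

28

Successive powers of 47 modulo 811:
  47^0=1  47^1=47  47^2=587  47^3=15  47^4=705  47^5=695
  47^6=225  47^7=32  47^8=693  47^9=131  47^10=480  47^11=663
  47^12=343  47^13=712  47^14=213  47^15=279  47^16=137  47^17=762
  47^18=130  47^19=433  47^20=76  47^21=328  47^22=7  47^23=329
  47^24=54  47^25=105  47^26=69  47^27=810  47^28=764
So 47^28 ≡ 764 (mod 811), giving a = 28.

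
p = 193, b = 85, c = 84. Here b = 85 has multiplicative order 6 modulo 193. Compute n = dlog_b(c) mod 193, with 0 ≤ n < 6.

2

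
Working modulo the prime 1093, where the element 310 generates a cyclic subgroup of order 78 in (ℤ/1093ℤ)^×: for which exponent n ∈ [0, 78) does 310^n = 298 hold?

45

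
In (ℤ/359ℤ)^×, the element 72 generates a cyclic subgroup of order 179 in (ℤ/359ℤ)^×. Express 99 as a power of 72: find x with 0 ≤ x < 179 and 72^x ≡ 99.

42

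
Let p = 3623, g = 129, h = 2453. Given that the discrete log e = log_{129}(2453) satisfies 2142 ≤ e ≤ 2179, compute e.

Compute 129^2142 mod 3623 = 2343, then multiply by 129 repeatedly:
  129^2142=2343  129^2143=1538  129^2144=2760  129^2145=986  129^2146=389
  129^2147=3082  129^2148=2671  129^2149=374  129^2150=1147  129^2151=3043
  129^2152=1263  129^2153=3515  129^2154=560  129^2155=3403  129^2156=604
  129^2157=1833  129^2158=962  129^2159=916  129^2160=2228  129^2161=1195
  129^2162=1989  129^2163=2971  129^2164=2844  129^2165=953  129^2166=3378
  129^2167=1002  129^2168=2453
Found 2453 at exponent 2168.

2168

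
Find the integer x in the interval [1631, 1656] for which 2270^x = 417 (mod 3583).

1645

Compute 2270^1631 mod 3583 = 1482, then multiply by 2270 repeatedly:
  2270^1631=1482  2270^1632=3286  2270^1633=2997  2270^1634=2656  2270^1635=2514
  2270^1636=2644  2270^1637=355  2270^1638=3258  2270^1639=348  2270^1640=1700
  2270^1641=109  2270^1642=203  2270^1643=2186  2270^1644=3348  2270^1645=417
Found 417 at exponent 1645.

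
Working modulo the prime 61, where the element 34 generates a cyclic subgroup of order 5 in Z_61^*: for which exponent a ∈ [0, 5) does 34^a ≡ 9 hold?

Successive powers of 34 modulo 61:
  34^0=1  34^1=34  34^2=58  34^3=20  34^4=9
So 34^4 ≡ 9 (mod 61), giving a = 4.

4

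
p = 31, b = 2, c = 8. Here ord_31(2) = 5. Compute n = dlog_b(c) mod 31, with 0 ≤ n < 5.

3

Successive powers of 2 modulo 31:
  2^0=1  2^1=2  2^2=4  2^3=8
So 2^3 ≡ 8 (mod 31), giving n = 3.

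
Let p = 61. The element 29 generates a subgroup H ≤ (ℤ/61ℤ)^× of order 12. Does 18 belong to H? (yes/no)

no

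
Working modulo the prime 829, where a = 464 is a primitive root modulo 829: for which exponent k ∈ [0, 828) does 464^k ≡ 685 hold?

774

Baby-step giant-step with m = ceil(sqrt(828)) = 29.
Baby table (464^j mod 829 for j=0..28):
  0:1  1:464  2:585  3:357  4:677  5:766  6:612  7:450
  8:721  9:457  10:653  11:407  12:665  13:172  14:224  15:311
  16:58  17:384  18:770  19:810  20:303  21:491  22:678  23:401
  24:368  25:807  26:569  27:394  28:436
Giant step factor: 464^(-29) ≡ 681 (mod 829).
Scan 685·681^i mod 829 for i = 0, 1, …:
  i=0: 685   i=1: 587   i=2: 169   i=3: 687
  i=4: 291   i=5: 40   i=6: 712   i=7: 736
  i=8: 500   i=9: 610     …   i=25: 194
  i=26: 303
Match at i=26, j=20: k = 26·29 + 20 = 774.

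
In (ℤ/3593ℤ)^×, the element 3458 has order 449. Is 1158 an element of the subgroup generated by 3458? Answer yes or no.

yes

1158 ∈ ⟨3458⟩ iff 1158^449 ≡ 1 (mod 3593), since |⟨3458⟩| = 449.
1158^449 mod 3593 = 1.
Since 1 = 1, 1158 lies in the subgroup.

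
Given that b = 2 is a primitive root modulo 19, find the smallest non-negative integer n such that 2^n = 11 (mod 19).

12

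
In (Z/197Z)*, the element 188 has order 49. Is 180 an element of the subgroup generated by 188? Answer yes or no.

180 ∈ ⟨188⟩ iff 180^49 ≡ 1 (mod 197), since |⟨188⟩| = 49.
180^49 mod 197 = 183.
Since 183 ≠ 1, 180 does not lie in the subgroup.

no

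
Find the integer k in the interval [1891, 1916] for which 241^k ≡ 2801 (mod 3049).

1911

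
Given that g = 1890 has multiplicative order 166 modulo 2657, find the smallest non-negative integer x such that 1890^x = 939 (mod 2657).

13

Successive powers of 1890 modulo 2657:
  1890^0=1  1890^1=1890  1890^2=1092  1890^3=2048  1890^4=2128  1890^5=1879
  1890^6=1558  1890^7=664  1890^8=856  1890^9=2384  1890^10=2145  1890^11=2125
  1890^12=1523  1890^13=939
So 1890^13 ≡ 939 (mod 2657), giving x = 13.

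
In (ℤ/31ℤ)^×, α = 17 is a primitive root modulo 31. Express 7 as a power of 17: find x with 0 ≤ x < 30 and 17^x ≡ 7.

4

Successive powers of 17 modulo 31:
  17^0=1  17^1=17  17^2=10  17^3=15  17^4=7
So 17^4 ≡ 7 (mod 31), giving x = 4.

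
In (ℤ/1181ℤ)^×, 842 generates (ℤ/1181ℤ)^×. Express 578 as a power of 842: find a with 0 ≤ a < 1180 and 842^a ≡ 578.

407

Baby-step giant-step with m = ceil(sqrt(1180)) = 35.
Baby table (842^j mod 1181 for j=0..34):
  0:1  1:842  2:364  3:609  4:224  5:829  6:47  7:601
  8:574  9:279  10:1080  11:1171  12:1028  13:1084  14:996  15:122
  16:1158  17:711  18:1076  19:165  20:753  21:1010  22:100  23:349
  24:970  25:669  26:1142  27:230  28:1157  29:1050  30:712  31:737
  32:529  33:181  34:53
Giant step factor: 842^(-35) ≡ 867 (mod 1181).
Scan 578·867^i mod 1181 for i = 0, 1, …:
  i=0: 578   i=1: 382   i=2: 514   i=3: 401
  i=4: 453   i=5: 659   i=6: 930   i=7: 868
  i=8: 259   i=9: 163   i=10: 782   i=11: 100
Match at i=11, j=22: a = 11·35 + 22 = 407.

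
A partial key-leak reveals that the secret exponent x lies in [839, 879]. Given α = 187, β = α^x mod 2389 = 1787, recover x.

853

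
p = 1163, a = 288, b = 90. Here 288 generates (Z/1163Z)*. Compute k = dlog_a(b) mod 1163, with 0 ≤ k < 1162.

704

Baby-step giant-step with m = ceil(sqrt(1162)) = 35.
Baby table (288^j mod 1163 for j=0..34):
  0:1  1:288  2:371  3:1015  4:407  5:916  6:970  7:240
  8:503  9:652  10:533  11:1151  12:33  13:200  14:613  15:931
  16:638  17:1153  18:609  19:942  20:317  21:582  22:144  23:767
  24:1089  25:785  26:458  27:485  28:120  29:833  30:326  31:848
  32:1157  33:598  34:100
Giant step factor: 288^(-35) ≡ 960 (mod 1163).
Scan 90·960^i mod 1163 for i = 0, 1, …:
  i=0: 90   i=1: 338   i=2: 3   i=3: 554
  i=4: 349   i=5: 96   i=6: 283   i=7: 701
  i=8: 746   i=9: 915     …   i=19: 886
  i=20: 407
Match at i=20, j=4: k = 20·35 + 4 = 704.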